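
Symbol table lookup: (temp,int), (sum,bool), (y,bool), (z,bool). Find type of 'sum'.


Lookup 'sum' → type bool


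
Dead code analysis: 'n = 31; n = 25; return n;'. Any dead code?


first assignment to n is overwritten before any read
Dead: 'n = 31'


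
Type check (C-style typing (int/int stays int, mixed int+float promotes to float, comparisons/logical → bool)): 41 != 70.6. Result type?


Operand types: int != float
Rule: comparison yields bool
Result type: bool


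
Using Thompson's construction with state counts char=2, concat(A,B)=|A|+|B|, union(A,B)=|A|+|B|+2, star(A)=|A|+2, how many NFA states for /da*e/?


Syntax tree has 3 char leaf(s), 0 union(s), 1 star(s)
chars contribute 3×2 = 6; each union adds +2; each star adds +2
Total: 6 + 0 + 2 = 8 states


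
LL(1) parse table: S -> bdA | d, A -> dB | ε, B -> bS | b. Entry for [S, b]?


For [S, b]: 'b' ∈ FIRST(bdA)
Entry: S -> bdA


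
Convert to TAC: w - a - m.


Break into single-operator statements:
t1 = w - a
t2 = t1 - m


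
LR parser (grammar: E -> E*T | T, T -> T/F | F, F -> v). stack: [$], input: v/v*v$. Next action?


no handle on stack; shift 'v'
Action: shift


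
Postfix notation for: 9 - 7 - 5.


Left to right (same or higher precedence on left)
Postfix: 9 7 - 5 -


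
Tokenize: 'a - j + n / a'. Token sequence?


Scan left to right, longest-match per lexeme
Tokens: ID(a), OP(-), ID(j), OP(+), ID(n), OP(/), ID(a)


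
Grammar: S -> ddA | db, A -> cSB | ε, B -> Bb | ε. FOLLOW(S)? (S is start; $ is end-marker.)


$ ∈ FOLLOW(S). For each A -> αBβ: add FIRST(β)\{ε} to FOLLOW(B); if β nullable, add FOLLOW(A).
FOLLOW(S) = {$, b}


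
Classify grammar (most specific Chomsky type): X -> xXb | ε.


Single nonterminal LHS, but x^n b^n is not regular
Classification: Type 2 (Context-Free)


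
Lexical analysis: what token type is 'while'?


Pattern: reserved word
Type: KEYWORD


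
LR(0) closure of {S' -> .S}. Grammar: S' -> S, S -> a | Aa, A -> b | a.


Start: S' -> .S
For each item with dot before a nonterminal B, add B -> .γ for every B-production
Closure: [S' -> .S, S -> .a, S -> .Aa, A -> .b, A -> .a]


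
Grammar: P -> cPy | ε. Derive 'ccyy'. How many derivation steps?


Derivation: P => cPy => ccPyy => ccyy
Steps: 3


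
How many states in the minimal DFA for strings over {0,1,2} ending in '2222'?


Track the longest suffix of input matching a prefix of '2222': 5 classes (prefixes of length 0..4)
Minimal DFA: 5 states


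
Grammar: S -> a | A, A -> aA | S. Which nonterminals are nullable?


A nonterminal is nullable iff some alternative derives ε (directly, or every symbol in it is nullable)
Nullable: {}


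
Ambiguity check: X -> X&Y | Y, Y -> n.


precedence layered via separate nonterminal Y: deterministic
Unambiguous


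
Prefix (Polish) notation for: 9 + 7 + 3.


left-to-right (same/higher precedence on left): tree is (+ (+ 9 7) 3)
Prefix: + + 9 7 3


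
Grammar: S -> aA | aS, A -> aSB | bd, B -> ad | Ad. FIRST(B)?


Per alternative of B: FIRST(ad) = {a}; FIRST(Ad) = {a, b}
FIRST(B) = {a, b}


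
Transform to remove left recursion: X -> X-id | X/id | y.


Left-recursive alternatives: X-id, X/id; non-recursive: y
Introduce X': X -> yX', X' -> -idX' | /idX' | ε


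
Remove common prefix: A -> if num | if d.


Common prefix: 'if'
Factored: A -> if A', A' -> num | d


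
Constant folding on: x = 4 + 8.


4 + 8 = 12 at compile time
Optimized: x = 12


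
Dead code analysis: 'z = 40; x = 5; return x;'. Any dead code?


z is assigned but never read
Dead: 'z = 40'


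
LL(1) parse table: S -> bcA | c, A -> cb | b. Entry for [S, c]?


For [S, c]: 'c' ∈ FIRST(c)
Entry: S -> c


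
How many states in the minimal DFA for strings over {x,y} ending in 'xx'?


Track the longest suffix of input matching a prefix of 'xx': 3 classes (prefixes of length 0..2)
Minimal DFA: 3 states


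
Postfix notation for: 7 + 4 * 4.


* has higher precedence, evaluate 4*4 first
Postfix: 7 4 4 * +


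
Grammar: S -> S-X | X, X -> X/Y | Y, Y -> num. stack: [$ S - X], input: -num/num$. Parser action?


handle 'S-X' on top; lookahead ∈ FOLLOW(S) = {-, $}
Action: reduce (S -> S-X)


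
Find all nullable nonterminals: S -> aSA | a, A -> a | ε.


A nonterminal is nullable iff some alternative derives ε (directly, or every symbol in it is nullable)
Nullable: {A}


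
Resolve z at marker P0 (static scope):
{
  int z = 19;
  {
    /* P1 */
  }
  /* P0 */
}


z declared in the same block as P0
z = 19


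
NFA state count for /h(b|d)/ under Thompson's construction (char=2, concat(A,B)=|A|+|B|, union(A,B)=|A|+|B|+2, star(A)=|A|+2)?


Syntax tree has 3 char leaf(s), 1 union(s), 0 star(s)
chars contribute 3×2 = 6; each union adds +2; each star adds +2
Total: 6 + 2 + 0 = 8 states


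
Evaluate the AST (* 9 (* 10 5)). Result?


Evaluate inner: (* 10 5) = 50
Evaluate root: (* 9 50) = 450
Result: 450


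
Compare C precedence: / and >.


'/' is multiplicative (level 10); '>' is relational (level 7)
Higher level binds tighter
'/' has higher precedence than '>'


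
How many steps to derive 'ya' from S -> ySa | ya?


Derivation: S => ya
Steps: 1


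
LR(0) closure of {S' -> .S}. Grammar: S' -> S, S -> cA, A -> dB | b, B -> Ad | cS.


Start: S' -> .S
For each item with dot before a nonterminal B, add B -> .γ for every B-production
Closure: [S' -> .S, S -> .cA]


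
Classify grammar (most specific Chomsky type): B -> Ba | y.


Left-linear: every RHS is a terminal or one nonterminal followed by a terminal
Classification: Type 3 (Regular)


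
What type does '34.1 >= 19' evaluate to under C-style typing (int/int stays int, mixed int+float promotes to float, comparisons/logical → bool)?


Operand types: float >= int
Rule: comparison yields bool
Result type: bool


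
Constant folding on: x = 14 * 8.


14 * 8 = 112 at compile time
Optimized: x = 112


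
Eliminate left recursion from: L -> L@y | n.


Left-recursive alternatives: L@y; non-recursive: n
Introduce L': L -> nL', L' -> @yL' | ε


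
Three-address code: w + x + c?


Break into single-operator statements:
t1 = w + x
t2 = t1 + c


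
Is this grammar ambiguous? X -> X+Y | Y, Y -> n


precedence layered via separate nonterminal Y: deterministic
Unambiguous


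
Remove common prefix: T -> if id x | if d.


Common prefix: 'if'
Factored: T -> if T', T' -> id x | d


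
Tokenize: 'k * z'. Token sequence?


Scan left to right, longest-match per lexeme
Tokens: ID(k), OP(*), ID(z)


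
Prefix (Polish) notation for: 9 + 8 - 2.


left-to-right (same/higher precedence on left): tree is (- (+ 9 8) 2)
Prefix: - + 9 8 2


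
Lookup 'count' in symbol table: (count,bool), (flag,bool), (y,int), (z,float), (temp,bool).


Lookup 'count' → type bool


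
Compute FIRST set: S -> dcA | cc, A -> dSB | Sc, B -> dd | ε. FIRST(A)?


Per alternative of A: FIRST(dSB) = {d}; FIRST(Sc) = {c, d}
FIRST(A) = {c, d}


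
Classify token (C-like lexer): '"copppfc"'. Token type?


Pattern: double-quoted sequence
Type: STRING_LITERAL


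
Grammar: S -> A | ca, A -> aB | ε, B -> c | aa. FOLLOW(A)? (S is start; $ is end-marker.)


$ ∈ FOLLOW(S). For each A -> αBβ: add FIRST(β)\{ε} to FOLLOW(B); if β nullable, add FOLLOW(A).
FOLLOW(A) = {$}


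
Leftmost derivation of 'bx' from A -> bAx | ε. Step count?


Derivation: A => bAx => bx
Steps: 2


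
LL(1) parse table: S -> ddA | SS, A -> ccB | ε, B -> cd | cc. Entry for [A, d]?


For [A, d]: ε is nullable and 'd' ∈ FOLLOW(A)
Entry: A -> ε


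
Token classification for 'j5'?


Pattern: letter/underscore followed by alphanumerics, not a keyword
Type: IDENTIFIER


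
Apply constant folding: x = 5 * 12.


5 * 12 = 60 at compile time
Optimized: x = 60


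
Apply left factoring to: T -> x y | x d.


Common prefix: 'x'
Factored: T -> x T', T' -> y | d


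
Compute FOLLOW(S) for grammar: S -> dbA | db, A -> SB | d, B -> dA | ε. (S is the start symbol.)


$ ∈ FOLLOW(S). For each A -> αBβ: add FIRST(β)\{ε} to FOLLOW(B); if β nullable, add FOLLOW(A).
FOLLOW(S) = {$, d}


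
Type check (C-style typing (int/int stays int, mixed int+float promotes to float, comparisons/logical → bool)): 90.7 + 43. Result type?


Operand types: float + int
Rule: mixed int/float promotes to float; int/int stays int
Result type: float


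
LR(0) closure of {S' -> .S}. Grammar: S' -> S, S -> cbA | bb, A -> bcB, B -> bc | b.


Start: S' -> .S
For each item with dot before a nonterminal B, add B -> .γ for every B-production
Closure: [S' -> .S, S -> .cbA, S -> .bb]


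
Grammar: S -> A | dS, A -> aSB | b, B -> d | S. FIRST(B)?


Per alternative of B: FIRST(d) = {d}; FIRST(S) = {a, b, d}
FIRST(B) = {a, b, d}


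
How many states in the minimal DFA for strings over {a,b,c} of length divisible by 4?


Track length mod 4: states 0..3, accept at 0
Minimal DFA: 4 states


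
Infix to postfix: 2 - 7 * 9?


* has higher precedence, evaluate 7*9 first
Postfix: 2 7 9 * -


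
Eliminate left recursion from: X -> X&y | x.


Left-recursive alternatives: X&y; non-recursive: x
Introduce X': X -> xX', X' -> &yX' | ε


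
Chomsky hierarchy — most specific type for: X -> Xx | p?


Left-linear: every RHS is a terminal or one nonterminal followed by a terminal
Classification: Type 3 (Regular)


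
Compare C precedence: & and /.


'/' is multiplicative (level 10); '&' is bitwise AND (level 5)
Higher level binds tighter
'/' has higher precedence than '&'


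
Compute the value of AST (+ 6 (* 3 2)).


Evaluate inner: (* 3 2) = 6
Evaluate root: (+ 6 6) = 12
Result: 12


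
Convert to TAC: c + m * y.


Break into single-operator statements:
t1 = m * y
t2 = c + t1


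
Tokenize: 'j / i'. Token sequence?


Scan left to right, longest-match per lexeme
Tokens: ID(j), OP(/), ID(i)


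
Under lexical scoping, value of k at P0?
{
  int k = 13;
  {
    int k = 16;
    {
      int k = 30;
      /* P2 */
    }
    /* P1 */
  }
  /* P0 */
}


k declared in the same block as P0
k = 13


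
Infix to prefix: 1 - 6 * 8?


'*' binds tighter: tree is (- 1 (* 6 8))
Prefix: - 1 * 6 8


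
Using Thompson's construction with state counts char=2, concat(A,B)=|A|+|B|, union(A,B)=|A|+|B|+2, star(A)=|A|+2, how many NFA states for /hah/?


Syntax tree has 3 char leaf(s), 0 union(s), 0 star(s)
chars contribute 3×2 = 6; each union adds +2; each star adds +2
Total: 6 + 0 + 0 = 6 states


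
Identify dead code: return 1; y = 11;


statement follows a return and is unreachable
Dead: 'y = 11'


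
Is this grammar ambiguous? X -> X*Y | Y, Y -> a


precedence layered via separate nonterminal Y: deterministic
Unambiguous


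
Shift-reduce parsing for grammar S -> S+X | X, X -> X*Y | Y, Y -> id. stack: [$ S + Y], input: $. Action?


'Y' (not preceded by X*) is the handle for X -> Y
Action: reduce (X -> Y)


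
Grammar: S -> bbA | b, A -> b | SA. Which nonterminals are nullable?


A nonterminal is nullable iff some alternative derives ε (directly, or every symbol in it is nullable)
Nullable: {}


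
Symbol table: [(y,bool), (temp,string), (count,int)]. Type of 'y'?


Lookup 'y' → type bool


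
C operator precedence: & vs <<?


'<<' is shift (level 8); '&' is bitwise AND (level 5)
Higher level binds tighter
'<<' has higher precedence than '&'


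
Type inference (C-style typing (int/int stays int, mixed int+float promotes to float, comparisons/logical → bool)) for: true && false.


Operand types: bool && bool
Rule: logical operators take bool operands and yield bool
Result type: bool


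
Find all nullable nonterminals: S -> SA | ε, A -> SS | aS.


A nonterminal is nullable iff some alternative derives ε (directly, or every symbol in it is nullable)
Nullable: {A, S}


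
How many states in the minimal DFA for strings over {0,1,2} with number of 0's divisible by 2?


Track (count of 0) mod 2: states 0..1, accept at 0
Minimal DFA: 2 states


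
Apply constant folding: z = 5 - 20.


5 - 20 = -15 at compile time
Optimized: z = -15


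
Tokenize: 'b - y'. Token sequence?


Scan left to right, longest-match per lexeme
Tokens: ID(b), OP(-), ID(y)


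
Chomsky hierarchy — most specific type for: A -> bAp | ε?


Single nonterminal LHS, but b^n p^n is not regular
Classification: Type 2 (Context-Free)


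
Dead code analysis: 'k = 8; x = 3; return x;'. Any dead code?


k is assigned but never read
Dead: 'k = 8'


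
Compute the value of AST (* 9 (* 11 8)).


Evaluate inner: (* 11 8) = 88
Evaluate root: (* 9 88) = 792
Result: 792


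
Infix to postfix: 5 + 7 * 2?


* has higher precedence, evaluate 7*2 first
Postfix: 5 7 2 * +


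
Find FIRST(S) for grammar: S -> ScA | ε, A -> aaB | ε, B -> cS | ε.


Per alternative of S: FIRST(ScA) = {c}; FIRST(ε) = {ε}
FIRST(S) = {c, ε}


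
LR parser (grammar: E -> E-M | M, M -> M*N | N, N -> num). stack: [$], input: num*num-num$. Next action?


no handle on stack; shift 'num'
Action: shift


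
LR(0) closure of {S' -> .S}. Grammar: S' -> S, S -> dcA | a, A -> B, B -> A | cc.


Start: S' -> .S
For each item with dot before a nonterminal B, add B -> .γ for every B-production
Closure: [S' -> .S, S -> .dcA, S -> .a]


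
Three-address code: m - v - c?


Break into single-operator statements:
t1 = m - v
t2 = t1 - c


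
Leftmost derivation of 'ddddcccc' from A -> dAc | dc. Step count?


Derivation: A => dAc => ddAcc => dddAccc => ddddcccc
Steps: 4


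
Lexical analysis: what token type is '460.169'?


Pattern: digits with a decimal point
Type: FLOAT_LITERAL


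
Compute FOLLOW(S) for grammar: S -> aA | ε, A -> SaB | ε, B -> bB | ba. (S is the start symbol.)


$ ∈ FOLLOW(S). For each A -> αBβ: add FIRST(β)\{ε} to FOLLOW(B); if β nullable, add FOLLOW(A).
FOLLOW(S) = {$, a}


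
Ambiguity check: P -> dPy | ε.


balanced d^n…y^n: each string has a unique parse
Unambiguous


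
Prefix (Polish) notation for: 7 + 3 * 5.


'*' binds tighter: tree is (+ 7 (* 3 5))
Prefix: + 7 * 3 5


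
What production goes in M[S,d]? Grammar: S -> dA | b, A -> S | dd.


For [S, d]: 'd' ∈ FIRST(dA)
Entry: S -> dA


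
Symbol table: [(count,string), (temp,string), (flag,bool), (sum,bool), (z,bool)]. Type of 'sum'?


Lookup 'sum' → type bool


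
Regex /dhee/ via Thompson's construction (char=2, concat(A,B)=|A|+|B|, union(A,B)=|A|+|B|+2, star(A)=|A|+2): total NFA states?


Syntax tree has 4 char leaf(s), 0 union(s), 0 star(s)
chars contribute 4×2 = 8; each union adds +2; each star adds +2
Total: 8 + 0 + 0 = 8 states


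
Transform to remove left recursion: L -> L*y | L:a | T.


Left-recursive alternatives: L*y, L:a; non-recursive: T
Introduce L': L -> TL', L' -> *yL' | :aL' | ε


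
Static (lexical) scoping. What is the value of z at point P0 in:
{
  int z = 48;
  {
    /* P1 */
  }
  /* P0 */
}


z declared in the same block as P0
z = 48


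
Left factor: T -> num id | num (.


Common prefix: 'num'
Factored: T -> num T', T' -> id | (


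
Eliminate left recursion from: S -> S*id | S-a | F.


Left-recursive alternatives: S*id, S-a; non-recursive: F
Introduce S': S -> FS', S' -> *idS' | -aS' | ε


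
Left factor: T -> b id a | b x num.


Common prefix: 'b'
Factored: T -> b T', T' -> id a | x num


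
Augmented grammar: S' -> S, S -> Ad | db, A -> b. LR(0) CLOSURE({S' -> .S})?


Start: S' -> .S
For each item with dot before a nonterminal B, add B -> .γ for every B-production
Closure: [S' -> .S, S -> .Ad, S -> .db, A -> .b]


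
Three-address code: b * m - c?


Break into single-operator statements:
t1 = b * m
t2 = t1 - c


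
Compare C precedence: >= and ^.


'>=' is relational (level 7); '^' is bitwise XOR (level 4)
Higher level binds tighter
'>=' has higher precedence than '^'


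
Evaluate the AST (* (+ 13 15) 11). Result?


Evaluate inner: (+ 13 15) = 28
Evaluate root: (* 28 11) = 308
Result: 308


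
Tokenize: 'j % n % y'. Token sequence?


Scan left to right, longest-match per lexeme
Tokens: ID(j), OP(%), ID(n), OP(%), ID(y)


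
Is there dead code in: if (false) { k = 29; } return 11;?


condition is constant false, so the whole block is unreachable
Dead: 'if (false) { k = 29; }'


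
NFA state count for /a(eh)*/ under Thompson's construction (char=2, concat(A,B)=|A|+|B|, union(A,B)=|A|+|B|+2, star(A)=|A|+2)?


Syntax tree has 3 char leaf(s), 0 union(s), 1 star(s)
chars contribute 3×2 = 6; each union adds +2; each star adds +2
Total: 6 + 0 + 2 = 8 states


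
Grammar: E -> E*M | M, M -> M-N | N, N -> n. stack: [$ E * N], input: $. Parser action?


'N' (not preceded by M-) is the handle for M -> N
Action: reduce (M -> N)


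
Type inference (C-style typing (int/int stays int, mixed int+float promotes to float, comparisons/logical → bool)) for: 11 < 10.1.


Operand types: int < float
Rule: comparison yields bool
Result type: bool


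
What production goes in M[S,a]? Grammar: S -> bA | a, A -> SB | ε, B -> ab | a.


For [S, a]: 'a' ∈ FIRST(a)
Entry: S -> a


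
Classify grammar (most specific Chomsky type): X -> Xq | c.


Left-linear: every RHS is a terminal or one nonterminal followed by a terminal
Classification: Type 3 (Regular)


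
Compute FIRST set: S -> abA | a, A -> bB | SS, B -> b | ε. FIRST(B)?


Per alternative of B: FIRST(b) = {b}; FIRST(ε) = {ε}
FIRST(B) = {b, ε}


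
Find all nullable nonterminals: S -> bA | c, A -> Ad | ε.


A nonterminal is nullable iff some alternative derives ε (directly, or every symbol in it is nullable)
Nullable: {A}


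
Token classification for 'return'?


Pattern: reserved word
Type: KEYWORD


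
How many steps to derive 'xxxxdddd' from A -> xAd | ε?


Derivation: A => xAd => xxAdd => xxxAddd => xxxxAdddd => xxxxdddd
Steps: 5


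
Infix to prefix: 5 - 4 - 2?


left-to-right (same/higher precedence on left): tree is (- (- 5 4) 2)
Prefix: - - 5 4 2


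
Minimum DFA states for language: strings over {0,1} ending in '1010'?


Track the longest suffix of input matching a prefix of '1010': 5 classes (prefixes of length 0..4)
Minimal DFA: 5 states


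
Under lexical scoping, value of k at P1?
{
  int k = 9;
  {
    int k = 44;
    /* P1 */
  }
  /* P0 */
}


k declared in the same block as P1
k = 44


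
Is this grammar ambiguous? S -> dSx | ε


balanced d^n…x^n: each string has a unique parse
Unambiguous


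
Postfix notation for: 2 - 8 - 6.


Left to right (same or higher precedence on left)
Postfix: 2 8 - 6 -


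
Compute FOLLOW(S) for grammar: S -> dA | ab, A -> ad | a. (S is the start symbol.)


$ ∈ FOLLOW(S). For each A -> αBβ: add FIRST(β)\{ε} to FOLLOW(B); if β nullable, add FOLLOW(A).
FOLLOW(S) = {$}


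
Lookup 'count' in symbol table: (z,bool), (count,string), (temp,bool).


Lookup 'count' → type string


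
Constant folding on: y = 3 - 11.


3 - 11 = -8 at compile time
Optimized: y = -8


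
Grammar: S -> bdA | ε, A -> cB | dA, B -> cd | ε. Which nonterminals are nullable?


A nonterminal is nullable iff some alternative derives ε (directly, or every symbol in it is nullable)
Nullable: {B, S}


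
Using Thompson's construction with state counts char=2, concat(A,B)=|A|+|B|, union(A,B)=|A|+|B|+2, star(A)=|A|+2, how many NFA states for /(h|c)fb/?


Syntax tree has 4 char leaf(s), 1 union(s), 0 star(s)
chars contribute 4×2 = 8; each union adds +2; each star adds +2
Total: 8 + 2 + 0 = 10 states


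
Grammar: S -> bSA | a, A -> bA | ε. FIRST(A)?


Per alternative of A: FIRST(bA) = {b}; FIRST(ε) = {ε}
FIRST(A) = {b, ε}


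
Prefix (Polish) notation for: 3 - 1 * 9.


'*' binds tighter: tree is (- 3 (* 1 9))
Prefix: - 3 * 1 9


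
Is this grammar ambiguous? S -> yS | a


right-linear, alternatives start with distinct terminals 'y' vs 'a': unique leftmost derivation
Unambiguous


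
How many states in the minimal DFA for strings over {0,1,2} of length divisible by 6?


Track length mod 6: states 0..5, accept at 0
Minimal DFA: 6 states


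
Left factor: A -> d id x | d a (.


Common prefix: 'd'
Factored: A -> d A', A' -> id x | a (


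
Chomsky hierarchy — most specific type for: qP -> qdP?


LHS has context (more than one symbol) and |LHS| ≤ |RHS|
Classification: Type 1 (Context-Sensitive)


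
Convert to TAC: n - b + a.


Break into single-operator statements:
t1 = n - b
t2 = t1 + a


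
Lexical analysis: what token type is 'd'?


Pattern: letter/underscore followed by alphanumerics, not a keyword
Type: IDENTIFIER


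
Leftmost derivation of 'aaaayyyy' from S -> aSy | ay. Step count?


Derivation: S => aSy => aaSyy => aaaSyyy => aaaayyyy
Steps: 4


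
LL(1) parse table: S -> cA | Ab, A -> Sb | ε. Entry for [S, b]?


For [S, b]: 'b' ∈ FIRST(Ab)
Entry: S -> Ab


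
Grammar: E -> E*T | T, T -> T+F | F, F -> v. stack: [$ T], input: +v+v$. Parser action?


shift '+' to continue T -> T+F
Action: shift


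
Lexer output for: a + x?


Scan left to right, longest-match per lexeme
Tokens: ID(a), OP(+), ID(x)


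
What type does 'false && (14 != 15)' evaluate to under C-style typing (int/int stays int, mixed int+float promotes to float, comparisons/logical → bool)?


Operand types: bool && bool
Rule: logical operators take bool operands and yield bool
Result type: bool


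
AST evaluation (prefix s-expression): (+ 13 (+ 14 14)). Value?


Evaluate inner: (+ 14 14) = 28
Evaluate root: (+ 13 28) = 41
Result: 41


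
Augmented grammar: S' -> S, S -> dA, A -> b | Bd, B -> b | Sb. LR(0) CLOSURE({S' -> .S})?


Start: S' -> .S
For each item with dot before a nonterminal B, add B -> .γ for every B-production
Closure: [S' -> .S, S -> .dA]


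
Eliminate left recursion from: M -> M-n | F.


Left-recursive alternatives: M-n; non-recursive: F
Introduce M': M -> FM', M' -> -nM' | ε


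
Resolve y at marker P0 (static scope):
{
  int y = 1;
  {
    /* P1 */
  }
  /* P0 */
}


y declared in the same block as P0
y = 1


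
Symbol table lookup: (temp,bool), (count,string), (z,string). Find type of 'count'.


Lookup 'count' → type string


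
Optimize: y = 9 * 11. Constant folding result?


9 * 11 = 99 at compile time
Optimized: y = 99


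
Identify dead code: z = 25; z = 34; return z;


first assignment to z is overwritten before any read
Dead: 'z = 25'


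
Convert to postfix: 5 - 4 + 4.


Left to right (same or higher precedence on left)
Postfix: 5 4 - 4 +


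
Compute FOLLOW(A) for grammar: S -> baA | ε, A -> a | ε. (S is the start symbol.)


$ ∈ FOLLOW(S). For each A -> αBβ: add FIRST(β)\{ε} to FOLLOW(B); if β nullable, add FOLLOW(A).
FOLLOW(A) = {$}


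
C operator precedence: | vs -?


'-' is additive (level 9); '|' is bitwise OR (level 3)
Higher level binds tighter
'-' has higher precedence than '|'


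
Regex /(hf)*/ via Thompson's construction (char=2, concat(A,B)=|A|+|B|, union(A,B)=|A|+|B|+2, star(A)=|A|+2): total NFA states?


Syntax tree has 2 char leaf(s), 0 union(s), 1 star(s)
chars contribute 2×2 = 4; each union adds +2; each star adds +2
Total: 4 + 0 + 2 = 6 states


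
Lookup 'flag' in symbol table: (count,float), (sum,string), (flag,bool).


Lookup 'flag' → type bool


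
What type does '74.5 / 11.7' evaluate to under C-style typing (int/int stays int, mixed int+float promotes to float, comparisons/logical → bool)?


Operand types: float / float
Rule: mixed int/float promotes to float; int/int stays int
Result type: float


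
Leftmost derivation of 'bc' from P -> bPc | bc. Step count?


Derivation: P => bc
Steps: 1


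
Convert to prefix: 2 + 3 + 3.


left-to-right (same/higher precedence on left): tree is (+ (+ 2 3) 3)
Prefix: + + 2 3 3


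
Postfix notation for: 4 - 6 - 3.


Left to right (same or higher precedence on left)
Postfix: 4 6 - 3 -


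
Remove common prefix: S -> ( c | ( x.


Common prefix: '('
Factored: S -> ( S', S' -> c | x


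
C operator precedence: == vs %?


'%' is multiplicative (level 10); '==' is equality (level 6)
Higher level binds tighter
'%' has higher precedence than '=='


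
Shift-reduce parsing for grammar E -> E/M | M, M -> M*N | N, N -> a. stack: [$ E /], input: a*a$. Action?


no handle ('E/' is not any RHS); shift 'a'
Action: shift


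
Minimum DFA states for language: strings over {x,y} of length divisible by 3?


Track length mod 3: states 0..2, accept at 0
Minimal DFA: 3 states


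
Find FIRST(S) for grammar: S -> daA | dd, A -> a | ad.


Per alternative of S: FIRST(daA) = {d}; FIRST(dd) = {d}
FIRST(S) = {d}


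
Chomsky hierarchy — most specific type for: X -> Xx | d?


Left-linear: every RHS is a terminal or one nonterminal followed by a terminal
Classification: Type 3 (Regular)


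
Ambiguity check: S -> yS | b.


right-linear, alternatives start with distinct terminals 'y' vs 'b': unique leftmost derivation
Unambiguous


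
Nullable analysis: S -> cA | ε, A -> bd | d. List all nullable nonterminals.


A nonterminal is nullable iff some alternative derives ε (directly, or every symbol in it is nullable)
Nullable: {S}


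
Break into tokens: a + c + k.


Scan left to right, longest-match per lexeme
Tokens: ID(a), OP(+), ID(c), OP(+), ID(k)


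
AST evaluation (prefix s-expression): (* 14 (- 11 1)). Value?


Evaluate inner: (- 11 1) = 10
Evaluate root: (* 14 10) = 140
Result: 140


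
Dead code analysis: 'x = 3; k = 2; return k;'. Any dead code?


x is assigned but never read
Dead: 'x = 3'


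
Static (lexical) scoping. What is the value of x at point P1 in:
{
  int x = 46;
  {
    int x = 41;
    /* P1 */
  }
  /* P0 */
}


x declared in the same block as P1
x = 41


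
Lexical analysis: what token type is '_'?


Pattern: letter/underscore followed by alphanumerics, not a keyword
Type: IDENTIFIER


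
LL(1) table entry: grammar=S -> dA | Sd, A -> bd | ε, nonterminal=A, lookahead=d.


For [A, d]: ε is nullable and 'd' ∈ FOLLOW(A)
Entry: A -> ε


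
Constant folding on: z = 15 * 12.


15 * 12 = 180 at compile time
Optimized: z = 180


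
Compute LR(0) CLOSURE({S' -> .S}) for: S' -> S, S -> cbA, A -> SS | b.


Start: S' -> .S
For each item with dot before a nonterminal B, add B -> .γ for every B-production
Closure: [S' -> .S, S -> .cbA]


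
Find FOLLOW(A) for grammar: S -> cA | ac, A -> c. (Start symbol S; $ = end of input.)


$ ∈ FOLLOW(S). For each A -> αBβ: add FIRST(β)\{ε} to FOLLOW(B); if β nullable, add FOLLOW(A).
FOLLOW(A) = {$}


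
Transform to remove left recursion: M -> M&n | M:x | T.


Left-recursive alternatives: M&n, M:x; non-recursive: T
Introduce M': M -> TM', M' -> &nM' | :xM' | ε


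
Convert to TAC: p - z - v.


Break into single-operator statements:
t1 = p - z
t2 = t1 - v


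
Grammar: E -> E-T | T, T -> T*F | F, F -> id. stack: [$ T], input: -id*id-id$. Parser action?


lookahead ∉ {*} so T won't extend; reduce E -> T
Action: reduce (E -> T)


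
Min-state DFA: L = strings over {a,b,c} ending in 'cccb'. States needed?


Track the longest suffix of input matching a prefix of 'cccb': 5 classes (prefixes of length 0..4)
Minimal DFA: 5 states


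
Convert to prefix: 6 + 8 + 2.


left-to-right (same/higher precedence on left): tree is (+ (+ 6 8) 2)
Prefix: + + 6 8 2


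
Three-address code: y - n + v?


Break into single-operator statements:
t1 = y - n
t2 = t1 + v


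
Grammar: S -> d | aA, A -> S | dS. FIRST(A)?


Per alternative of A: FIRST(S) = {a, d}; FIRST(dS) = {d}
FIRST(A) = {a, d}


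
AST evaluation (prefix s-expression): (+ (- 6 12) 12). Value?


Evaluate inner: (- 6 12) = -6
Evaluate root: (+ -6 12) = 6
Result: 6


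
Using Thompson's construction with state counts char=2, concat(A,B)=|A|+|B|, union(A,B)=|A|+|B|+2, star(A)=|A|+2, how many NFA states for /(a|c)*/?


Syntax tree has 2 char leaf(s), 1 union(s), 1 star(s)
chars contribute 2×2 = 4; each union adds +2; each star adds +2
Total: 4 + 2 + 2 = 8 states


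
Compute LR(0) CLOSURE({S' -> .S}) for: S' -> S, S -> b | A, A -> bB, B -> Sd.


Start: S' -> .S
For each item with dot before a nonterminal B, add B -> .γ for every B-production
Closure: [S' -> .S, S -> .b, S -> .A, A -> .bB]


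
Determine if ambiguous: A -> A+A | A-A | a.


'a+a-a' has two parse trees (no precedence encoded between + and -)
Ambiguous


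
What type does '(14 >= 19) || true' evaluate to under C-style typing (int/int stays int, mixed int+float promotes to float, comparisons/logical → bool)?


Operand types: bool || bool
Rule: logical operators take bool operands and yield bool
Result type: bool


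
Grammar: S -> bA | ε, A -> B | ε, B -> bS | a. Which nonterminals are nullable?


A nonterminal is nullable iff some alternative derives ε (directly, or every symbol in it is nullable)
Nullable: {A, S}


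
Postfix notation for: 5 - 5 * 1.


* has higher precedence, evaluate 5*1 first
Postfix: 5 5 1 * -


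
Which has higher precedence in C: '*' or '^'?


'*' is multiplicative (level 10); '^' is bitwise XOR (level 4)
Higher level binds tighter
'*' has higher precedence than '^'


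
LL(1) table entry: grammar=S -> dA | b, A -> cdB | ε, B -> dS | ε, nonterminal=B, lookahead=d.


For [B, d]: 'd' ∈ FIRST(dS)
Entry: B -> dS


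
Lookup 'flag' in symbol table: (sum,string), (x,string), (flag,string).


Lookup 'flag' → type string


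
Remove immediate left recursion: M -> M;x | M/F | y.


Left-recursive alternatives: M;x, M/F; non-recursive: y
Introduce M': M -> yM', M' -> ;xM' | /FM' | ε


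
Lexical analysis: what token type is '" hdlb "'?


Pattern: double-quoted sequence
Type: STRING_LITERAL


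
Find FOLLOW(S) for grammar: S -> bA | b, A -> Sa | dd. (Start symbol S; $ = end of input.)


$ ∈ FOLLOW(S). For each A -> αBβ: add FIRST(β)\{ε} to FOLLOW(B); if β nullable, add FOLLOW(A).
FOLLOW(S) = {$, a}


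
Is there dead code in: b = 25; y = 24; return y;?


b is assigned but never read
Dead: 'b = 25'


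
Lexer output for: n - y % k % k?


Scan left to right, longest-match per lexeme
Tokens: ID(n), OP(-), ID(y), OP(%), ID(k), OP(%), ID(k)


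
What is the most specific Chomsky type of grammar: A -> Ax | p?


Left-linear: every RHS is a terminal or one nonterminal followed by a terminal
Classification: Type 3 (Regular)


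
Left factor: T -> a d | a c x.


Common prefix: 'a'
Factored: T -> a T', T' -> d | c x


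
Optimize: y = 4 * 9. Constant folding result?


4 * 9 = 36 at compile time
Optimized: y = 36


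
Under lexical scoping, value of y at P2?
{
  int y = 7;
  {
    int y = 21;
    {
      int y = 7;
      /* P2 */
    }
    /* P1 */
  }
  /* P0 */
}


y declared in the same block as P2
y = 7


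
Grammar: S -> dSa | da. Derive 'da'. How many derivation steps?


Derivation: S => da
Steps: 1


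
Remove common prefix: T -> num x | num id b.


Common prefix: 'num'
Factored: T -> num T', T' -> x | id b


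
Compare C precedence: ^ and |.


'^' is bitwise XOR (level 4); '|' is bitwise OR (level 3)
Higher level binds tighter
'^' has higher precedence than '|'


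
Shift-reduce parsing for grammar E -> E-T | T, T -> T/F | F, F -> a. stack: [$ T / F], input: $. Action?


handle 'T/F' on top
Action: reduce (T -> T/F)


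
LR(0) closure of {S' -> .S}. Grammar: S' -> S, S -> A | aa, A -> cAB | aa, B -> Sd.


Start: S' -> .S
For each item with dot before a nonterminal B, add B -> .γ for every B-production
Closure: [S' -> .S, S -> .A, S -> .aa, A -> .cAB, A -> .aa]


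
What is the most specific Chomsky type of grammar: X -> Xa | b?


Left-linear: every RHS is a terminal or one nonterminal followed by a terminal
Classification: Type 3 (Regular)


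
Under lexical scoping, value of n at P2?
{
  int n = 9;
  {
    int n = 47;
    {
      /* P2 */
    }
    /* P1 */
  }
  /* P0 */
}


P2's block does not declare n; resolves to the enclosing declaration at depth 1
n = 47


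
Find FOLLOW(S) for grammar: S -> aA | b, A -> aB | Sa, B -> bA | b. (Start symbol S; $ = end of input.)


$ ∈ FOLLOW(S). For each A -> αBβ: add FIRST(β)\{ε} to FOLLOW(B); if β nullable, add FOLLOW(A).
FOLLOW(S) = {$, a}


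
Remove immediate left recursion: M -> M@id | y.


Left-recursive alternatives: M@id; non-recursive: y
Introduce M': M -> yM', M' -> @idM' | ε


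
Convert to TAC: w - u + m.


Break into single-operator statements:
t1 = w - u
t2 = t1 + m


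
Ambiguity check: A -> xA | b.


right-linear, alternatives start with distinct terminals 'x' vs 'b': unique leftmost derivation
Unambiguous


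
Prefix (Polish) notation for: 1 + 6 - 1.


left-to-right (same/higher precedence on left): tree is (- (+ 1 6) 1)
Prefix: - + 1 6 1


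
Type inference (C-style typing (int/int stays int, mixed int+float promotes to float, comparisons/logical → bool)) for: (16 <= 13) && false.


Operand types: bool && bool
Rule: logical operators take bool operands and yield bool
Result type: bool


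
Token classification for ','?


Pattern: delimiter/punctuation
Type: PUNCTUATION


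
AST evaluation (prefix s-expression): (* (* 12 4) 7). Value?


Evaluate inner: (* 12 4) = 48
Evaluate root: (* 48 7) = 336
Result: 336


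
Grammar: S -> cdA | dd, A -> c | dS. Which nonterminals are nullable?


A nonterminal is nullable iff some alternative derives ε (directly, or every symbol in it is nullable)
Nullable: {}


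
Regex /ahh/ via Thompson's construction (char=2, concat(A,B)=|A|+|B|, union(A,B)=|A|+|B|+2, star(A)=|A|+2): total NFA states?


Syntax tree has 3 char leaf(s), 0 union(s), 0 star(s)
chars contribute 3×2 = 6; each union adds +2; each star adds +2
Total: 6 + 0 + 0 = 6 states


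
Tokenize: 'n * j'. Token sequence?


Scan left to right, longest-match per lexeme
Tokens: ID(n), OP(*), ID(j)


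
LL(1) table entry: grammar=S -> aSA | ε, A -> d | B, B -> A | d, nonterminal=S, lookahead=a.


For [S, a]: 'a' ∈ FIRST(aSA)
Entry: S -> aSA


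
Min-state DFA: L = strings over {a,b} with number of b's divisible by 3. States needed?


Track (count of b) mod 3: states 0..2, accept at 0
Minimal DFA: 3 states


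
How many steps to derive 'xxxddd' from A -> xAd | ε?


Derivation: A => xAd => xxAdd => xxxAddd => xxxddd
Steps: 4


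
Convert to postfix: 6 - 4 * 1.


* has higher precedence, evaluate 4*1 first
Postfix: 6 4 1 * -


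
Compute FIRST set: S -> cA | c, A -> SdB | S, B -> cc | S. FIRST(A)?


Per alternative of A: FIRST(SdB) = {c}; FIRST(S) = {c}
FIRST(A) = {c}


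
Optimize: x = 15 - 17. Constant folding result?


15 - 17 = -2 at compile time
Optimized: x = -2


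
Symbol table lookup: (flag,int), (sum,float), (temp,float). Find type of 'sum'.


Lookup 'sum' → type float


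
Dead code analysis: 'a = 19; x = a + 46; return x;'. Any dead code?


a is read by x's definition; x is returned
No dead code


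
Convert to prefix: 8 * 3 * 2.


left-to-right (same/higher precedence on left): tree is (* (* 8 3) 2)
Prefix: * * 8 3 2


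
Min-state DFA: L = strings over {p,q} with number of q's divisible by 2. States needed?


Track (count of q) mod 2: states 0..1, accept at 0
Minimal DFA: 2 states


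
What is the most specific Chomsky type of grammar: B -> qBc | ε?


Single nonterminal LHS, but q^n c^n is not regular
Classification: Type 2 (Context-Free)


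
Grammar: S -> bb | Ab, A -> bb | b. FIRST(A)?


Per alternative of A: FIRST(bb) = {b}; FIRST(b) = {b}
FIRST(A) = {b}


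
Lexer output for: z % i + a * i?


Scan left to right, longest-match per lexeme
Tokens: ID(z), OP(%), ID(i), OP(+), ID(a), OP(*), ID(i)


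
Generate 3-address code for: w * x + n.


Break into single-operator statements:
t1 = w * x
t2 = t1 + n


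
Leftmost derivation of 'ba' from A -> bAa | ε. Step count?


Derivation: A => bAa => ba
Steps: 2


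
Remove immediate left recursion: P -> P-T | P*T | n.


Left-recursive alternatives: P-T, P*T; non-recursive: n
Introduce P': P -> nP', P' -> -TP' | *TP' | ε


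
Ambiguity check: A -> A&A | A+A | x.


'x&x+x' has two parse trees (no precedence encoded between & and +)
Ambiguous


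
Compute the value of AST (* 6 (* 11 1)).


Evaluate inner: (* 11 1) = 11
Evaluate root: (* 6 11) = 66
Result: 66


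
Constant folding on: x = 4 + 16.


4 + 16 = 20 at compile time
Optimized: x = 20


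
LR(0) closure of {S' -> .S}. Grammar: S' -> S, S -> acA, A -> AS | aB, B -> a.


Start: S' -> .S
For each item with dot before a nonterminal B, add B -> .γ for every B-production
Closure: [S' -> .S, S -> .acA]


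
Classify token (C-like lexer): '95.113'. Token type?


Pattern: digits with a decimal point
Type: FLOAT_LITERAL


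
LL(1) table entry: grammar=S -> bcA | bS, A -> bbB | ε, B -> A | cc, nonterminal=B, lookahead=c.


For [B, c]: 'c' ∈ FIRST(cc)
Entry: B -> cc


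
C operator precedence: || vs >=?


'>=' is relational (level 7); '||' is logical OR (level 1)
Higher level binds tighter
'>=' has higher precedence than '||'


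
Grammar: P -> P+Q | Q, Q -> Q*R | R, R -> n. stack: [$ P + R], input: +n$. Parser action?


'R' (not preceded by Q*) is the handle for Q -> R
Action: reduce (Q -> R)


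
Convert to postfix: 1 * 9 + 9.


Left to right (same or higher precedence on left)
Postfix: 1 9 * 9 +


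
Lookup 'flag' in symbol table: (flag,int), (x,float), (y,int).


Lookup 'flag' → type int


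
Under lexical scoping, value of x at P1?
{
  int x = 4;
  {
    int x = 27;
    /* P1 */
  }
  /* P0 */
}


x declared in the same block as P1
x = 27


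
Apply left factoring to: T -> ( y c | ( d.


Common prefix: '('
Factored: T -> ( T', T' -> y c | d


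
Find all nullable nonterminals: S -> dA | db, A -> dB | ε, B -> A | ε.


A nonterminal is nullable iff some alternative derives ε (directly, or every symbol in it is nullable)
Nullable: {A, B}


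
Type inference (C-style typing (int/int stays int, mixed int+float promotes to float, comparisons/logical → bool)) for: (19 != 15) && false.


Operand types: bool && bool
Rule: logical operators take bool operands and yield bool
Result type: bool


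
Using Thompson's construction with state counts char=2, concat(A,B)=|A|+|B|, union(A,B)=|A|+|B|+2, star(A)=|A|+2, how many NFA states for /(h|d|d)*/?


Syntax tree has 3 char leaf(s), 2 union(s), 1 star(s)
chars contribute 3×2 = 6; each union adds +2; each star adds +2
Total: 6 + 4 + 2 = 12 states


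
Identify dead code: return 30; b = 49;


statement follows a return and is unreachable
Dead: 'b = 49'


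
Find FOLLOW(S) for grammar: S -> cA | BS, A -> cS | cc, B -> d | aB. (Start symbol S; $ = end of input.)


$ ∈ FOLLOW(S). For each A -> αBβ: add FIRST(β)\{ε} to FOLLOW(B); if β nullable, add FOLLOW(A).
FOLLOW(S) = {$}
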